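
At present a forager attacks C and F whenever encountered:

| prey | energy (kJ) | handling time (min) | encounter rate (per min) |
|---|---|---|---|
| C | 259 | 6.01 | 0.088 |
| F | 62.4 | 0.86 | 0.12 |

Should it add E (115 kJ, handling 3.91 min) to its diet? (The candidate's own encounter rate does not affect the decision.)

Intake rate on the current diet: R = (0.088×259 + 0.12×62.4) / (1 + 0.088×6.01 + 0.12×0.86) = 30.28/1.632 = 18.55 kJ/min.
E: E/h = 115/3.91 = 29.41 kJ/min.
29.41 > 18.55, so adding E raises the average — include it.

Yes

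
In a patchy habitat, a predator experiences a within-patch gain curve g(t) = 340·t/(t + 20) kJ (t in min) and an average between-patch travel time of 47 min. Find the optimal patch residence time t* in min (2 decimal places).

Maximise g(t)/(T+t): set derivative to zero → g'(t)(T+t) = g(t).
g'(t) = 340·20/(t + 20)². Setting 340·20/(t+20)² = 340t/[(t+20)(47+t)] gives 20(47+t) = t(t+20), so t² = 20×47 = 940.
t* = √940 = 30.66 min.

30.66 min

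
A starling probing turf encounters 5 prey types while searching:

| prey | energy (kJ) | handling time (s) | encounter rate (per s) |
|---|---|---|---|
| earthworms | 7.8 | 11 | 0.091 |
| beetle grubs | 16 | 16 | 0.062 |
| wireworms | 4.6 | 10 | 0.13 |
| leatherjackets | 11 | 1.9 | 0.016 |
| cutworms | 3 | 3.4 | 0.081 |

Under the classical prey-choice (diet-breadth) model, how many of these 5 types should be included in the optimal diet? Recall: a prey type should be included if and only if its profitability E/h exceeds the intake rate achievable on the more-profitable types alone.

E/h in descending order: leatherjackets 5.79, beetle grubs 1, cutworms 0.882, earthworms 0.709, wireworms 0.46 kJ/s. The optimal diet is the largest prefix of this list for which every included type satisfies E_i/h_i > R on the types above it.
Rate on top 1: 0.1708. beetle grubs: 1 > 0.1708 → include.
Rate on top 2: 0.5775. cutworms: 0.882 > 0.5775 → include.
Rate on top 3: 0.6141. earthworms: 0.709 > 0.6141 → include.
Rate on top 4: 0.6429. wireworms: 0.46 < 0.6429 → exclude; stop.
Optimal diet: leatherjackets, beetle grubs, cutworms, earthworms — 4 of 5 types.

4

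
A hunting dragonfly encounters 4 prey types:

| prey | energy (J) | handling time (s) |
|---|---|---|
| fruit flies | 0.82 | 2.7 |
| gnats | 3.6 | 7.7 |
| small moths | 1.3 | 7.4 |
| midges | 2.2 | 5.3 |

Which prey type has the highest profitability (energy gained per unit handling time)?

Profitability E/h (J/s): fruit flies = 0.82/2.7 = 0.304, gnats = 3.6/7.7 = 0.468, small moths = 1.3/7.4 = 0.176, midges = 2.2/5.3 = 0.415.
Ranked: gnats > midges > fruit flies > small moths.

gnats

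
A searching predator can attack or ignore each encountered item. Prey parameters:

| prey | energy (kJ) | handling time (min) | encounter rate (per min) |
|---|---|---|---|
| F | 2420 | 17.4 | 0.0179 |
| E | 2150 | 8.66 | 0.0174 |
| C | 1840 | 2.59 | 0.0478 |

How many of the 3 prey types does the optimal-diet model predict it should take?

Profitabilities (E/h, kJ/min): C 710, E 248, F 139. Add prey in this order while the next type's profitability exceeds the intake rate on those already taken.
Rate on top 1: 78.26. E: 248 > 78.26 → include.
Rate on top 2: 98.36. F: 139 > 98.36 → include.
Optimal diet: C, E, F — 3 of 3 types.

3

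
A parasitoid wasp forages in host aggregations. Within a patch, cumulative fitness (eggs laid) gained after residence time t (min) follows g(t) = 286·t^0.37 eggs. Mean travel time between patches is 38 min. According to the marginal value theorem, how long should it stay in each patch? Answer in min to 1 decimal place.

Maximise g(t)/(T+t): set derivative to zero → g'(t)(T+t) = g(t).
g'(t) = 0.37·286·t^-0.63. Setting 0.37·286·t^-0.63 = 286·t^0.37/(38+t) gives 0.37(38+t) = t, so 0.63·t = 0.37×38.
t* = 0.37×38/0.63 = 22.32 min.

22.3 min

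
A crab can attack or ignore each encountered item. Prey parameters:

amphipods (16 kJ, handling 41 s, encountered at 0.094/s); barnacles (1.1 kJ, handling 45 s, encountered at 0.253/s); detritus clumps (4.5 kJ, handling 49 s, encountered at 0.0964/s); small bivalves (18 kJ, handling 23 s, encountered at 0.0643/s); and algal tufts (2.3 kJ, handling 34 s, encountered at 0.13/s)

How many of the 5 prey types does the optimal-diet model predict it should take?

Rank by E/h (kJ/s): small bivalves 0.783, amphipods 0.39, detritus clumps 0.0918, algal tufts 0.0676, barnacles 0.0244. Include each in turn until the next type's E/h falls below the running intake rate.
Rate on top 1: 0.4669. amphipods: 0.39 < 0.4669 → exclude; stop.
Optimal diet: small bivalves — 1 of 5 types.

1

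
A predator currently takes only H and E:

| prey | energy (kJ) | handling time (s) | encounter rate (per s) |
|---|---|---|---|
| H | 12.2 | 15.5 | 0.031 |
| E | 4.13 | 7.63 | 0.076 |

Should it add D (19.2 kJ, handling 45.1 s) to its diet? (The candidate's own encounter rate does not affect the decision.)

Yes

On H and E alone, R = ΣλE/(1+Σλh) = 0.6921/2.06 = 0.3359 kJ/s.
D: E/h = 19.2/45.1 = 0.4257 kJ/s.
0.4257 > 0.3359, so adding D raises the average — include it.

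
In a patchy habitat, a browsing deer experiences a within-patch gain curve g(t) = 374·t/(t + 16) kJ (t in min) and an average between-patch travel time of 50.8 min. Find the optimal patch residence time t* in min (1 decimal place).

Maximise g(t)/(T+t): set derivative to zero → g'(t)(T+t) = g(t).
g'(t) = 374·16/(t + 16)². Setting 374·16/(t+16)² = 374t/[(t+16)(50.8+t)] gives 16(50.8+t) = t(t+16), so t² = 16×50.8 = 812.8.
t* = √812.8 = 28.51 min.

28.5 min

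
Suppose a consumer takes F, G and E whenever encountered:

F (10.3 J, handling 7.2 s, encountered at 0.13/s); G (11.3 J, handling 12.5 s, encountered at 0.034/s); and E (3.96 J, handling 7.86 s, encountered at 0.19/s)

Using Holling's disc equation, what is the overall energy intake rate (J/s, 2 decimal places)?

R = (0.13×10.3 + 0.034×11.3 + 0.19×3.96) / (1 + 0.13×7.2 + 0.034×12.5 + 0.19×7.86) = 2.476/3.854 = 0.6423 J/s.

0.64 J/s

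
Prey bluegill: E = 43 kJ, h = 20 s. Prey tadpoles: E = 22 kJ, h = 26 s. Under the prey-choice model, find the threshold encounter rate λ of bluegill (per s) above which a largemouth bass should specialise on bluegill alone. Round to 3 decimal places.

The zero-one rule: include tadpoles iff E₂/h₂ > λE₁/(1+λh₁). Equality gives the switch point.
λE₁h₂ = E₂ + λE₂h₁ ⇒ λ = E₂/(E₁h₂ − E₂h₁) = 22/(1118 − 440) = 0.03245 per s.

0.032 per s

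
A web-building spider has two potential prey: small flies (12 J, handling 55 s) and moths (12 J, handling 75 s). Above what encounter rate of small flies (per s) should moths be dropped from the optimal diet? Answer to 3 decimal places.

0.050 per s

At the threshold, the rate on small flies alone equals the profitability of moths: λ·12/(1 + λ·55) = 12/75 = 0.16.
Rearranging, λ(12 − 0.16×55) = 0.16, so λ = 0.16/3.2 = 0.05 per s.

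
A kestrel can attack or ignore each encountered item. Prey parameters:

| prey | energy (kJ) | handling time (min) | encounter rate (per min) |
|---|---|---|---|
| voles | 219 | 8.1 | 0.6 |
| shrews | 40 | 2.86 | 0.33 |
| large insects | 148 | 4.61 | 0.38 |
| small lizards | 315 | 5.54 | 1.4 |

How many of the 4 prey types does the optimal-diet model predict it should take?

1

Profitabilities (E/h, kJ/min): small lizards 56.9, large insects 32.1, voles 27, shrews 14. Add prey in this order while the next type's profitability exceeds the intake rate on those already taken.
Rate on top 1: 50.37. large insects: 32.1 < 50.37 → exclude; stop.
Optimal diet: small lizards — 1 of 4 types.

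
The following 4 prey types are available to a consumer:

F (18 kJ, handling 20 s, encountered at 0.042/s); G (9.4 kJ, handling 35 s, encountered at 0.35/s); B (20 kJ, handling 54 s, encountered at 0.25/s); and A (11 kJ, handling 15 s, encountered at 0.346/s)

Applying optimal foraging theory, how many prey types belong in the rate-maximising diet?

Profitabilities (E/h, kJ/s): F 0.9, A 0.733, B 0.37, G 0.269. Add prey in this order while the next type's profitability exceeds the intake rate on those already taken.
Rate on top 1: 0.4109. A: 0.733 > 0.4109 → include.
Rate on top 2: 0.6489. B: 0.37 < 0.6489 → exclude; stop.
Optimal diet: F, A — 2 of 4 types.

2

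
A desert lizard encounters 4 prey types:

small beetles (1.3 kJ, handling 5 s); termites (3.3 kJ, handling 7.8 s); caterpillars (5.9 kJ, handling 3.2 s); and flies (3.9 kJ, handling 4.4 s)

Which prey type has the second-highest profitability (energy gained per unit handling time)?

Profitability E/h (kJ/s): small beetles = 1.3/5 = 0.26, termites = 3.3/7.8 = 0.423, caterpillars = 5.9/3.2 = 1.84, flies = 3.9/4.4 = 0.886.
Ranked: caterpillars > flies > termites > small beetles.

flies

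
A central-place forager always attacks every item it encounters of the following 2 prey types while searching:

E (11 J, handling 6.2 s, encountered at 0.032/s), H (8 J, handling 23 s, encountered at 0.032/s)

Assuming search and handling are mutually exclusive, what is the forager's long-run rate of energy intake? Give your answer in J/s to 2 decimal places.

0.31 J/s

R = (0.032×11 + 0.032×8) / (1 + 0.032×6.2 + 0.032×23) = 0.608/1.934 = 0.3143 J/s.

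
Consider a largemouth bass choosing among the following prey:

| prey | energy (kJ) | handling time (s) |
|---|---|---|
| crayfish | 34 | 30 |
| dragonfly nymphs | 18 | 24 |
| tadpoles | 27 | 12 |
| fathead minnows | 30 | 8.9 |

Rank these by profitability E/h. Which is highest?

fathead minnows

Profitability E/h (kJ/s): crayfish = 34/30 = 1.13, dragonfly nymphs = 18/24 = 0.75, tadpoles = 27/12 = 2.25, fathead minnows = 30/8.9 = 3.37.
Ranked: fathead minnows > tadpoles > crayfish > dragonfly nymphs.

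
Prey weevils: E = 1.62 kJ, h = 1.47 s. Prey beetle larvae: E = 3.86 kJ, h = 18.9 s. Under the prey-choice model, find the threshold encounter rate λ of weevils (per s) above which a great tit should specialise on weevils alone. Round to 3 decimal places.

0.155 per s

Drop beetle larvae once their profitability E₂/h₂ falls below the rate achievable on weevils alone: E₂/h₂ = λE₁/(1 + λh₁).
Solve for λ: λE₁h₂ = E₂(1 + λh₁) → λ(E₁h₂ − E₂h₁) = E₂ → λ = E₂/(E₁h₂ − E₂h₁).
λ = 3.86/(1.62×18.9 − 3.86×1.47) = 3.86/24.94 = 0.1547 per s.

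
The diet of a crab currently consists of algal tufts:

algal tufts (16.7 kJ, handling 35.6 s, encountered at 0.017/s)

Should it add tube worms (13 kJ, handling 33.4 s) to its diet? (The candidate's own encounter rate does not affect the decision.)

Yes

Intake rate on the current diet: R = (0.017×16.7) / (1 + 0.017×35.6) = 0.2839/1.605 = 0.1769 kJ/s.
tube worms: E/h = 13/33.4 = 0.3892 kJ/s.
Since 0.3892 > R, including tube worms increases the long-run rate.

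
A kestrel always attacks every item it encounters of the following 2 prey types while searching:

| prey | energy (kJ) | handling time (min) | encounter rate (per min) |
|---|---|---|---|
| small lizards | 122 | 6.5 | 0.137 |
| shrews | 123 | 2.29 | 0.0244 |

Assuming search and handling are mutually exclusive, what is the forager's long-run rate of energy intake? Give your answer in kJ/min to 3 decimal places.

R = (0.137×122 + 0.0244×123) / (1 + 0.137×6.5 + 0.0244×2.29) = 19.72/1.946 = 10.13 kJ/min.

10.129 kJ/min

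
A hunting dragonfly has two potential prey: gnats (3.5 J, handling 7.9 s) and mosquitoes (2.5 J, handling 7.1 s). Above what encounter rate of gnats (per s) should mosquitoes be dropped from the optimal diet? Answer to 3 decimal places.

0.490 per s

Drop mosquitoes once their profitability E₂/h₂ falls below the rate achievable on gnats alone: E₂/h₂ = λE₁/(1 + λh₁).
Solve for λ: λE₁h₂ = E₂(1 + λh₁) → λ(E₁h₂ − E₂h₁) = E₂ → λ = E₂/(E₁h₂ − E₂h₁).
λ = 2.5/(3.5×7.1 − 2.5×7.9) = 2.5/5.1 = 0.4902 per s.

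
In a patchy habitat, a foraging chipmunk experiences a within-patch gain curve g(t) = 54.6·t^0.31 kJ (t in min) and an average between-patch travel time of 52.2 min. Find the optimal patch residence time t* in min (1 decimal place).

Optimal t* satisfies g'(t*) = g(t*)/(T + t*).
g'(t) = 0.31·54.6·t^-0.69. Setting 0.31·54.6·t^-0.69 = 54.6·t^0.31/(52.2+t) gives 0.31(52.2+t) = t, so 0.69·t = 0.31×52.2.
t* = 0.31×52.2/0.69 = 23.45 min.

23.5 min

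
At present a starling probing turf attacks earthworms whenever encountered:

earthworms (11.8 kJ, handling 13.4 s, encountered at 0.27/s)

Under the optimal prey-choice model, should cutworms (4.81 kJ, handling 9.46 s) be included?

On earthworms alone, R = ΣλE/(1+Σλh) = 3.186/4.618 = 0.6899 kJ/s.
cutworms: E/h = 4.81/9.46 = 0.5085 kJ/s.
Since 0.5085 < R, time spent handling cutworms is better spent searching.

No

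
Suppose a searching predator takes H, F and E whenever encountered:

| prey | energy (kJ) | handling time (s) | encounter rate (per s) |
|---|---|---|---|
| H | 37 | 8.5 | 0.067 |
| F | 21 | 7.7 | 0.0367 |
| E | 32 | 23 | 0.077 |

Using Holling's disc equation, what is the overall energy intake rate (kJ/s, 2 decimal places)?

1.58 kJ/s

Energy encountered per unit search time: 0.067×37 + 0.0367×21 + 0.077×32 = 5.714 kJ/s.
Handling time per unit search time: 0.067×8.5 + 0.0367×7.7 + 0.077×23 = 2.623.
Rate = 5.714/(1 + 2.623) = 1.577 kJ/s.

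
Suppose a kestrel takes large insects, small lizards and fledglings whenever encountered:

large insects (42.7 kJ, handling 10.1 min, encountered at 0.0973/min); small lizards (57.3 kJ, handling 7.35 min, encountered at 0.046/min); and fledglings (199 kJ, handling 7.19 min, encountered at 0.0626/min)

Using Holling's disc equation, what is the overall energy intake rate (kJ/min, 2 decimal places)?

6.95 kJ/min

R = (0.0973×42.7 + 0.046×57.3 + 0.0626×199) / (1 + 0.0973×10.1 + 0.046×7.35 + 0.0626×7.19) = 19.25/2.771 = 6.946 kJ/min.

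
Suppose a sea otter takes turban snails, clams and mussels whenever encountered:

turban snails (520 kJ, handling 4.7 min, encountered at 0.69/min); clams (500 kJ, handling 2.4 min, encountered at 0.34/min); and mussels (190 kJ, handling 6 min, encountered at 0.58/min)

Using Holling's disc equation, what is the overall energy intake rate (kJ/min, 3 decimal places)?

Energy encountered per unit search time: 0.69×520 + 0.34×500 + 0.58×190 = 639 kJ/min.
Handling time per unit search time: 0.69×4.7 + 0.34×2.4 + 0.58×6 = 7.539.
Rate = 639/(1 + 7.539) = 74.83 kJ/min.

74.833 kJ/min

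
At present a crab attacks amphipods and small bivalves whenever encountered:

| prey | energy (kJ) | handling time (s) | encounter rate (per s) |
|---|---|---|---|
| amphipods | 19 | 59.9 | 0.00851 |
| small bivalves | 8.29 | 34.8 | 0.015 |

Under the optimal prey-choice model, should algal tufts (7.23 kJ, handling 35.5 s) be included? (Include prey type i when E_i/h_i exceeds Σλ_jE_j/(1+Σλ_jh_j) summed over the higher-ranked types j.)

Current rate: (0.00851×19 + 0.015×8.29)/(1 + 0.00851×59.9 + 0.015×34.8) = 0.1408 kJ/s.
Profitability of algal tufts: 7.23/35.5 = 0.2037 kJ/s.
0.2037 > 0.1408, so adding algal tufts raises the average — include it.

Yes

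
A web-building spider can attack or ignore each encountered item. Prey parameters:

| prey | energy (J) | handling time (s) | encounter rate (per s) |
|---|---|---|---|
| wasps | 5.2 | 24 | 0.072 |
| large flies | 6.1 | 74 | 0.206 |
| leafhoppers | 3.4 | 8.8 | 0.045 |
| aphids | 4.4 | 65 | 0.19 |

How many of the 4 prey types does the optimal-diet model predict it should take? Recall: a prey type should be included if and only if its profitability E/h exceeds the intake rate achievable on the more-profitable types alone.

E/h in descending order: leafhoppers 0.386, wasps 0.217, large flies 0.0824, aphids 0.0677 J/s. The optimal diet is the largest prefix of this list for which every included type satisfies E_i/h_i > R on the types above it.
Rate on top 1: 0.1096. wasps: 0.217 > 0.1096 → include.
Rate on top 2: 0.1688. large flies: 0.0824 < 0.1688 → exclude; stop.
Optimal diet: leafhoppers, wasps — 2 of 4 types.

2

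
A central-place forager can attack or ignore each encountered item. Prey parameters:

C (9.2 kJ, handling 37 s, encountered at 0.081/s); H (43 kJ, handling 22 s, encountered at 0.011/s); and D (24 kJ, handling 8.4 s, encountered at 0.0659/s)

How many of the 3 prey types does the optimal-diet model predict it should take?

Profitabilities (E/h, kJ/s): D 2.86, H 1.95, C 0.249. Add prey in this order while the next type's profitability exceeds the intake rate on those already taken.
Rate on top 1: 1.018. H: 1.95 > 1.018 → include.
Rate on top 2: 1.144. C: 0.249 < 1.144 → exclude; stop.
Optimal diet: D, H — 2 of 3 types.

2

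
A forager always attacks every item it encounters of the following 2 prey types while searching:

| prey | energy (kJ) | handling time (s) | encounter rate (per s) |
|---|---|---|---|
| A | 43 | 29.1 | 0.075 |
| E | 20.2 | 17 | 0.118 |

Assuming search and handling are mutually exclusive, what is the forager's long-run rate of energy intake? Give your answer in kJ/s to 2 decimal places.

1.08 kJ/s

R = (0.075×43 + 0.118×20.2) / (1 + 0.075×29.1 + 0.118×17) = 5.609/5.188 = 1.081 kJ/s.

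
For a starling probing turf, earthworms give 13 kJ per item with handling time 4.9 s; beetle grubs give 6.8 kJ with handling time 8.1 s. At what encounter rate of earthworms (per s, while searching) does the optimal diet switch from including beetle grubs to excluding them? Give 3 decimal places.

0.094 per s

The zero-one rule: include beetle grubs iff E₂/h₂ > λE₁/(1+λh₁). Equality gives the switch point.
λE₁h₂ = E₂ + λE₂h₁ ⇒ λ = E₂/(E₁h₂ − E₂h₁) = 6.8/(105.3 − 33.32) = 0.09447 per s.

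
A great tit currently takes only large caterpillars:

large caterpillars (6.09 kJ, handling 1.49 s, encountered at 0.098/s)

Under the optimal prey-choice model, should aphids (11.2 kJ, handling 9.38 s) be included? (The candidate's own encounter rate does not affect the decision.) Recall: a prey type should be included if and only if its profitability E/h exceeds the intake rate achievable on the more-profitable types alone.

On large caterpillars alone, R = ΣλE/(1+Σλh) = 0.5968/1.146 = 0.5208 kJ/s.
Profitability of aphids: 11.2/9.38 = 1.194 kJ/s.
1.194 > 0.5208, so adding aphids raises the average — include it.

Yes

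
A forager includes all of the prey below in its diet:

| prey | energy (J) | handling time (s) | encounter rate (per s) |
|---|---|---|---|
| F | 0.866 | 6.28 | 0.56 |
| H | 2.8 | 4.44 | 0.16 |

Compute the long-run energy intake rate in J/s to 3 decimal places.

R = (0.56×0.866 + 0.16×2.8) / (1 + 0.56×6.28 + 0.16×4.44) = 0.933/5.227 = 0.1785 J/s.

0.178 J/s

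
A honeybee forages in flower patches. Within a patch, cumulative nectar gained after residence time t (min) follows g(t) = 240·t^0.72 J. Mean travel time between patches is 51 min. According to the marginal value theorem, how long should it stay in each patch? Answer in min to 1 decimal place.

By the marginal value theorem, leave when the instantaneous gain rate g'(t) equals the habitat-wide average g(t)/(T + t).
g'(t) = 0.72·240·t^-0.28. Setting 0.72·240·t^-0.28 = 240·t^0.72/(51+t) gives 0.72(51+t) = t, so 0.28·t = 0.72×51.
t* = 0.72×51/0.28 = 131.1 min.

131.1 min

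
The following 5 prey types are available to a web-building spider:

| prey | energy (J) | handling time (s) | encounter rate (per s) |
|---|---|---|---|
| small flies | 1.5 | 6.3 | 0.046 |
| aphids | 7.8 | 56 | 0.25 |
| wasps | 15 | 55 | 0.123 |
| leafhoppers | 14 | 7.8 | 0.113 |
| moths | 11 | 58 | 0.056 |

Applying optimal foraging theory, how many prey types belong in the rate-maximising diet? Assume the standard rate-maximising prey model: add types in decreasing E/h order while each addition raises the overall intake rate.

Rank by E/h (J/s): leafhoppers 1.79, wasps 0.273, small flies 0.238, moths 0.19, aphids 0.139. Include each in turn until the next type's E/h falls below the running intake rate.
Rate on top 1: 0.8409. wasps: 0.273 < 0.8409 → exclude; stop.
Optimal diet: leafhoppers — 1 of 5 types.

1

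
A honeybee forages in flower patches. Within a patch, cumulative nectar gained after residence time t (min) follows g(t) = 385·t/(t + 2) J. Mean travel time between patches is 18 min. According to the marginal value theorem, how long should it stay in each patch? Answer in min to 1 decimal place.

6.0 min

By the marginal value theorem, leave when the instantaneous gain rate g'(t) equals the habitat-wide average g(t)/(T + t).
g'(t) = 385·2/(t + 2)². Setting 385·2/(t+2)² = 385t/[(t+2)(18+t)] gives 2(18+t) = t(t+2), so t² = 2×18 = 36.
t* = √36 = 6 min.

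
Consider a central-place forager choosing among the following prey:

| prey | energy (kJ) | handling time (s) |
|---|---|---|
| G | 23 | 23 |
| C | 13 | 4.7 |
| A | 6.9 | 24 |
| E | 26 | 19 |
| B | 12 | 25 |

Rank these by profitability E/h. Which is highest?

Profitability E/h (kJ/s): G = 23/23 = 1, C = 13/4.7 = 2.77, A = 6.9/24 = 0.288, E = 26/19 = 1.37, B = 12/25 = 0.48.
Ranked: C > E > G > B > A.

C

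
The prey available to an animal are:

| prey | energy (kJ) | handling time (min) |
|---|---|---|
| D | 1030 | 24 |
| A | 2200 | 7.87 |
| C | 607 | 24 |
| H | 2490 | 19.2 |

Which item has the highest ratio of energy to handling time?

Profitability E/h (kJ/min): D = 1030/24 = 42.9, A = 2200/7.87 = 280, C = 607/24 = 25.3, H = 2490/19.2 = 130.
Ranked: A > H > D > C.

A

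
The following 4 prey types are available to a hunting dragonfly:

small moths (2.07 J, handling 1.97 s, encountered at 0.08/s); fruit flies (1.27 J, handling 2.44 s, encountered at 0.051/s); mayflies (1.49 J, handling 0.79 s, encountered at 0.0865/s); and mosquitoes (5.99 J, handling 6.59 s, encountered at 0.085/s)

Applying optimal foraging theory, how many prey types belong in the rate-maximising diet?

E/h in descending order: mayflies 1.89, small moths 1.05, mosquitoes 0.909, fruit flies 0.52 J/s. The optimal diet is the largest prefix of this list for which every included type satisfies E_i/h_i > R on the types above it.
Rate on top 1: 0.1206. small moths: 1.05 > 0.1206 → include.
Rate on top 2: 0.2402. mosquitoes: 0.909 > 0.2402 → include.
Rate on top 3: 0.4499. fruit flies: 0.52 > 0.4499 → include.
Optimal diet: mayflies, small moths, mosquitoes, fruit flies — 4 of 4 types.

4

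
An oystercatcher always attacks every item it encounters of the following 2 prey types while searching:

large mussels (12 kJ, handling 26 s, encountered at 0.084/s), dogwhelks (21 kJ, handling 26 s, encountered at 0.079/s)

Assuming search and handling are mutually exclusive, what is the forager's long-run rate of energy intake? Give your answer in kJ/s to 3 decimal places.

R = (0.084×12 + 0.079×21) / (1 + 0.084×26 + 0.079×26) = 2.667/5.238 = 0.5092 kJ/s.

0.509 kJ/s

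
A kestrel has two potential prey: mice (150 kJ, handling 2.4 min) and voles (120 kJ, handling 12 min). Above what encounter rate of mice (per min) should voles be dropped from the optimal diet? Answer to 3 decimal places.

0.079 per min

Drop voles once their profitability E₂/h₂ falls below the rate achievable on mice alone: E₂/h₂ = λE₁/(1 + λh₁).
Solve for λ: λE₁h₂ = E₂(1 + λh₁) → λ(E₁h₂ − E₂h₁) = E₂ → λ = E₂/(E₁h₂ − E₂h₁).
λ = 120/(150×12 − 120×2.4) = 120/1512 = 0.07937 per min.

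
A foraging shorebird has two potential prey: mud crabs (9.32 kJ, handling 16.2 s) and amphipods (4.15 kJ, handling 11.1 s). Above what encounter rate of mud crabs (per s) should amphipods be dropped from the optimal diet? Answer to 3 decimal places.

0.115 per s

Drop amphipods once their profitability E₂/h₂ falls below the rate achievable on mud crabs alone: E₂/h₂ = λE₁/(1 + λh₁).
Solve for λ: λE₁h₂ = E₂(1 + λh₁) → λ(E₁h₂ − E₂h₁) = E₂ → λ = E₂/(E₁h₂ − E₂h₁).
λ = 4.15/(9.32×11.1 − 4.15×16.2) = 4.15/36.22 = 0.1146 per s.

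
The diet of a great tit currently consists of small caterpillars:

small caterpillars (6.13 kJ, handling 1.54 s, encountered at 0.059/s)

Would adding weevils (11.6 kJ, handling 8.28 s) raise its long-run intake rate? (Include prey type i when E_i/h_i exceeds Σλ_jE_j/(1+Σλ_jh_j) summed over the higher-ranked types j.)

Yes

Intake rate on the current diet: R = (0.059×6.13) / (1 + 0.059×1.54) = 0.3617/1.091 = 0.3315 kJ/s.
Profitability of weevils: 11.6/8.28 = 1.401 kJ/s.
1.401 > 0.3315, so adding weevils raises the average — include it.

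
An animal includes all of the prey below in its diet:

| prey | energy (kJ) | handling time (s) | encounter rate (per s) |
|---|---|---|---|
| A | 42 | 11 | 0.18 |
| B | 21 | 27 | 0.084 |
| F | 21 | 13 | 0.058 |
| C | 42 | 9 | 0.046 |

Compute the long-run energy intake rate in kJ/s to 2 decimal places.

1.94 kJ/s

R = Σλ_iE_i / (1 + Σλ_ih_i)
Numerator: 0.18×42 + 0.084×21 + 0.058×21 + 0.046×42 = 12.47
Denominator: 1 + 0.18×11 + 0.084×27 + 0.058×13 + 0.046×9 = 6.416
R = 12.47/6.416 = 1.944 kJ/s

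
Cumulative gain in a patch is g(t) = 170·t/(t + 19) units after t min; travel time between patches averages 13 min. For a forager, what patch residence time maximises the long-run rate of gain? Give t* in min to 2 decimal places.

Maximise g(t)/(T+t): set derivative to zero → g'(t)(T+t) = g(t).
g'(t) = 170·19/(t + 19)². Setting 170·19/(t+19)² = 170t/[(t+19)(13+t)] gives 19(13+t) = t(t+19), so t² = 19×13 = 247.
t* = √247 = 15.72 min.

15.72 min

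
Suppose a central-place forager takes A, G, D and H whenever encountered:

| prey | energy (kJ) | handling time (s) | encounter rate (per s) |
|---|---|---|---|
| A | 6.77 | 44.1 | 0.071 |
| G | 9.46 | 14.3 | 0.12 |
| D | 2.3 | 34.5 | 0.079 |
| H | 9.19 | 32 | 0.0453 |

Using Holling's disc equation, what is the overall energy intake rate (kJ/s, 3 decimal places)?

Energy encountered per unit search time: 0.071×6.77 + 0.12×9.46 + 0.079×2.3 + 0.0453×9.19 = 2.214 kJ/s.
Handling time per unit search time: 0.071×44.1 + 0.12×14.3 + 0.079×34.5 + 0.0453×32 = 9.022.
Rate = 2.214/(1 + 9.022) = 0.2209 kJ/s.

0.221 kJ/s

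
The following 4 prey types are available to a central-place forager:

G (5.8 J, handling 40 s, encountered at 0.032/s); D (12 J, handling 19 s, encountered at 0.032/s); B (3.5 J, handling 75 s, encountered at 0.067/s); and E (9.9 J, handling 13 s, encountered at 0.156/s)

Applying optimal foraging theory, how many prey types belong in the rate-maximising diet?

2

E/h in descending order: E 0.762, D 0.632, G 0.145, B 0.0467 J/s. The optimal diet is the largest prefix of this list for which every included type satisfies E_i/h_i > R on the types above it.
Rate on top 1: 0.51. D: 0.632 > 0.51 → include.
Rate on top 2: 0.5304. G: 0.145 < 0.5304 → exclude; stop.
Optimal diet: E, D — 2 of 4 types.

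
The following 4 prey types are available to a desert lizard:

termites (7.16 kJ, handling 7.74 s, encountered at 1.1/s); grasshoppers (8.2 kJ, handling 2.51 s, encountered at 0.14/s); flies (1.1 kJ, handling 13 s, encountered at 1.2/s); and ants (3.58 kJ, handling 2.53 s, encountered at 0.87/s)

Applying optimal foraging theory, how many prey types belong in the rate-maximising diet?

Profitabilities (E/h, kJ/s): grasshoppers 3.27, ants 1.42, termites 0.925, flies 0.0846. Add prey in this order while the next type's profitability exceeds the intake rate on those already taken.
Rate on top 1: 0.8495. ants: 1.42 > 0.8495 → include.
Rate on top 2: 1.2. termites: 0.925 < 1.2 → exclude; stop.
Optimal diet: grasshoppers, ants — 2 of 4 types.

2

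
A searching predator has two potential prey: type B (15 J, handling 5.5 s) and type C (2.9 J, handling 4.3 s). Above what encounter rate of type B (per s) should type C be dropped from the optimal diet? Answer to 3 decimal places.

The zero-one rule: include type C iff E₂/h₂ > λE₁/(1+λh₁). Equality gives the switch point.
λE₁h₂ = E₂ + λE₂h₁ ⇒ λ = E₂/(E₁h₂ − E₂h₁) = 2.9/(64.5 − 15.95) = 0.05973 per s.

0.060 per s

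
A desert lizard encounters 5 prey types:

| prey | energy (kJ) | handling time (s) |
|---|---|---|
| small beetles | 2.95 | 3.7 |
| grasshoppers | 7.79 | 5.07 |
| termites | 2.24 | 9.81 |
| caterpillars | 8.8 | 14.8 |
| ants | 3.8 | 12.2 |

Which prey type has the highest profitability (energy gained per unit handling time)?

In descending order of E/h:
grasshoppers: 7.79/5.07 = 1.54 kJ/s
small beetles: 2.95/3.7 = 0.797 kJ/s
caterpillars: 8.8/14.8 = 0.595 kJ/s
ants: 3.8/12.2 = 0.311 kJ/s
termites: 2.24/9.81 = 0.228 kJ/s

grasshoppers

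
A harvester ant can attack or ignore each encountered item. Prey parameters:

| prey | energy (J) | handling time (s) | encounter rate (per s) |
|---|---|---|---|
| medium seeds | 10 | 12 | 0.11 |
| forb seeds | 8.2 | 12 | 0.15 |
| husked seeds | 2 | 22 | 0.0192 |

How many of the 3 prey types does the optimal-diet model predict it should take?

2

E/h in descending order: medium seeds 0.833, forb seeds 0.683, husked seeds 0.0909 J/s. The optimal diet is the largest prefix of this list for which every included type satisfies E_i/h_i > R on the types above it.
Rate on top 1: 0.4741. forb seeds: 0.683 > 0.4741 → include.
Rate on top 2: 0.5655. husked seeds: 0.0909 < 0.5655 → exclude; stop.
Optimal diet: medium seeds, forb seeds — 2 of 3 types.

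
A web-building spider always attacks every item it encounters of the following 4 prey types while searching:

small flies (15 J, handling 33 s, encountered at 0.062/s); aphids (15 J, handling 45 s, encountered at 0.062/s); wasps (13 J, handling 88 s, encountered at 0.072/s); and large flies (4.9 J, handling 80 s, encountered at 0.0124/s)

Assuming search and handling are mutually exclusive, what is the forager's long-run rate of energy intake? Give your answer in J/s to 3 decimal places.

0.217 J/s

Energy encountered per unit search time: 0.062×15 + 0.062×15 + 0.072×13 + 0.0124×4.9 = 2.857 J/s.
Handling time per unit search time: 0.062×33 + 0.062×45 + 0.072×88 + 0.0124×80 = 12.16.
Rate = 2.857/(1 + 12.16) = 0.217 J/s.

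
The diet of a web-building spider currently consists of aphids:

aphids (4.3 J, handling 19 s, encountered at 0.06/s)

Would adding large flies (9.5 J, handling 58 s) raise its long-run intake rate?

Yes

On aphids alone, R = ΣλE/(1+Σλh) = 0.258/2.14 = 0.1206 J/s.
Profitability of large flies: 9.5/58 = 0.1638 J/s.
0.1638 > 0.1206, so adding large flies raises the average — include it.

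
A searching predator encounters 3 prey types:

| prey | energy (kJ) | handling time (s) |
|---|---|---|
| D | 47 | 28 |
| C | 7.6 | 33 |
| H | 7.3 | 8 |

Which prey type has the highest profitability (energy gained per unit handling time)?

Profitability E/h (kJ/s): D = 47/28 = 1.68, C = 7.6/33 = 0.23, H = 7.3/8 = 0.912.
Ranked: D > H > C.

D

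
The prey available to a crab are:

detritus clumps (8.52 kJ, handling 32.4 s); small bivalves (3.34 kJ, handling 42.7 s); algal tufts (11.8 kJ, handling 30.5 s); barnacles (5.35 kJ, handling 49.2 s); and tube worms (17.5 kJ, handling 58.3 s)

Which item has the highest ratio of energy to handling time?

In descending order of E/h:
algal tufts: 11.8/30.5 = 0.387 kJ/s
tube worms: 17.5/58.3 = 0.3 kJ/s
detritus clumps: 8.52/32.4 = 0.263 kJ/s
barnacles: 5.35/49.2 = 0.109 kJ/s
small bivalves: 3.34/42.7 = 0.0782 kJ/s

algal tufts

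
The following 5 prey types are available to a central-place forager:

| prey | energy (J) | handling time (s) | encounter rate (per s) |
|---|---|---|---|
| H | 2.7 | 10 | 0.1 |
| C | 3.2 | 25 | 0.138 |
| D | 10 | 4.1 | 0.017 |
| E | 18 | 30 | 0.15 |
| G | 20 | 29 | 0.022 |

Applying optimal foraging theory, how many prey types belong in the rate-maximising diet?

Rank by E/h (J/s): D 2.44, G 0.69, E 0.6, H 0.27, C 0.128. Include each in turn until the next type's E/h falls below the running intake rate.
Rate on top 1: 0.1589. G: 0.69 > 0.1589 → include.
Rate on top 2: 0.3572. E: 0.6 > 0.3572 → include.
Rate on top 3: 0.5332. H: 0.27 < 0.5332 → exclude; stop.
Optimal diet: D, G, E — 3 of 5 types.

3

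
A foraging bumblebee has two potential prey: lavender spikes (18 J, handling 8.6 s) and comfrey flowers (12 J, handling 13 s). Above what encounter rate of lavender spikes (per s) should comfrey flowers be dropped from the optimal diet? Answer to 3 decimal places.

0.092 per s

The zero-one rule: include comfrey flowers iff E₂/h₂ > λE₁/(1+λh₁). Equality gives the switch point.
λE₁h₂ = E₂ + λE₂h₁ ⇒ λ = E₂/(E₁h₂ − E₂h₁) = 12/(234 − 103.2) = 0.09174 per s.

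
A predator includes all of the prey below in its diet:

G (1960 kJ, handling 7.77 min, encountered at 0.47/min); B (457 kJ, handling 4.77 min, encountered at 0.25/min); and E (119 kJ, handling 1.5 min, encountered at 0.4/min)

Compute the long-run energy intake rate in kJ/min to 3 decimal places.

168.061 kJ/min

Energy encountered per unit search time: 0.47×1960 + 0.25×457 + 0.4×119 = 1083 kJ/min.
Handling time per unit search time: 0.47×7.77 + 0.25×4.77 + 0.4×1.5 = 5.444.
Rate = 1083/(1 + 5.444) = 168.1 kJ/min.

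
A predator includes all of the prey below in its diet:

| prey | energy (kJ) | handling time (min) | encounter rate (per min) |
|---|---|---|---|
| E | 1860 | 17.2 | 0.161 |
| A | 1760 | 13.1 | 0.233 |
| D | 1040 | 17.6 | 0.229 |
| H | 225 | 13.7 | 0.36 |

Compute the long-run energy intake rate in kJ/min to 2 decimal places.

65.17 kJ/min

R = (0.161×1860 + 0.233×1760 + 0.229×1040 + 0.36×225) / (1 + 0.161×17.2 + 0.233×13.1 + 0.229×17.6 + 0.36×13.7) = 1029/15.78 = 65.17 kJ/min.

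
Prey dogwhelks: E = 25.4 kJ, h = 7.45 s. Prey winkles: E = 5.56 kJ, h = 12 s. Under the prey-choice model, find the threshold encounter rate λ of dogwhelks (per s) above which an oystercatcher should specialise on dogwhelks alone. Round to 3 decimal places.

The zero-one rule: include winkles iff E₂/h₂ > λE₁/(1+λh₁). Equality gives the switch point.
λE₁h₂ = E₂ + λE₂h₁ ⇒ λ = E₂/(E₁h₂ − E₂h₁) = 5.56/(304.8 − 41.42) = 0.02111 per s.

0.021 per s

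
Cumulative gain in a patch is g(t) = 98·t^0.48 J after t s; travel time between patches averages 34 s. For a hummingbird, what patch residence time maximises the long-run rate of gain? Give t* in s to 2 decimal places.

By the marginal value theorem, leave when the instantaneous gain rate g'(t) equals the habitat-wide average g(t)/(T + t).
g'(t) = 0.48·98·t^-0.52. Setting 0.48·98·t^-0.52 = 98·t^0.48/(34+t) gives 0.48(34+t) = t, so 0.52·t = 0.48×34.
t* = 0.48×34/0.52 = 31.38 s.

31.38 s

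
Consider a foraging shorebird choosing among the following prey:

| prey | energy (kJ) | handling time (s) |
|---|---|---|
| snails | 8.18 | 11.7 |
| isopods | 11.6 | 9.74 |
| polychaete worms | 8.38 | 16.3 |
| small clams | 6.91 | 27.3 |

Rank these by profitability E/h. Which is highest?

Profitability E/h (kJ/s): snails = 8.18/11.7 = 0.699, isopods = 11.6/9.74 = 1.19, polychaete worms = 8.38/16.3 = 0.514, small clams = 6.91/27.3 = 0.253.
Ranked: isopods > snails > polychaete worms > small clams.

isopods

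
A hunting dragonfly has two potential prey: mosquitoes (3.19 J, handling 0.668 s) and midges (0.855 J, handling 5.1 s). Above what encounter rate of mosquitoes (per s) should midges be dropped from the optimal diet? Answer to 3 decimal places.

Drop midges once their profitability E₂/h₂ falls below the rate achievable on mosquitoes alone: E₂/h₂ = λE₁/(1 + λh₁).
Solve for λ: λE₁h₂ = E₂(1 + λh₁) → λ(E₁h₂ − E₂h₁) = E₂ → λ = E₂/(E₁h₂ − E₂h₁).
λ = 0.855/(3.19×5.1 − 0.855×0.668) = 0.855/15.7 = 0.05447 per s.

0.054 per s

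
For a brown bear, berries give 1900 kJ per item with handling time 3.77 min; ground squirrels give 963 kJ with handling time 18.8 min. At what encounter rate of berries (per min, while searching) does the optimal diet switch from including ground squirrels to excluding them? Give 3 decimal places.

0.030 per min

The zero-one rule: include ground squirrels iff E₂/h₂ > λE₁/(1+λh₁). Equality gives the switch point.
λE₁h₂ = E₂ + λE₂h₁ ⇒ λ = E₂/(E₁h₂ − E₂h₁) = 963/(3.572e+04 − 3631) = 0.03001 per min.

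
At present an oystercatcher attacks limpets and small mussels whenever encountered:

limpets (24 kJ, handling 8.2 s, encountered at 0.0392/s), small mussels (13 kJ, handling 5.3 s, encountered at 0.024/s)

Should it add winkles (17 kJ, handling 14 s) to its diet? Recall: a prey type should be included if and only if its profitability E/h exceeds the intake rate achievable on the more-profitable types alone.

On limpets and small mussels alone, R = ΣλE/(1+Σλh) = 1.253/1.449 = 0.8648 kJ/s.
Profitability of winkles: 17/14 = 1.214 kJ/s.
1.214 > 0.8648, so adding winkles raises the average — include it.

Yes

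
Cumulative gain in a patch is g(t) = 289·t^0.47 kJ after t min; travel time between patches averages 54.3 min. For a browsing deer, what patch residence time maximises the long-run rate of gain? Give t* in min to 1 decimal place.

48.2 min

Optimal t* satisfies g'(t*) = g(t*)/(T + t*).
g'(t) = 0.47·289·t^-0.53. Setting 0.47·289·t^-0.53 = 289·t^0.47/(54.3+t) gives 0.47(54.3+t) = t, so 0.53·t = 0.47×54.3.
t* = 0.47×54.3/0.53 = 48.15 min.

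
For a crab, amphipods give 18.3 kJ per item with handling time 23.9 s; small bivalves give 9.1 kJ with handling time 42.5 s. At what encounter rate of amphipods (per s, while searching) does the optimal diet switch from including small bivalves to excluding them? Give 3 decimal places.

At the threshold, the rate on amphipods alone equals the profitability of small bivalves: λ·18.3/(1 + λ·23.9) = 9.1/42.5 = 0.2141.
Rearranging, λ(18.3 − 0.2141×23.9) = 0.2141, so λ = 0.2141/13.18 = 0.01624 per s.

0.016 per s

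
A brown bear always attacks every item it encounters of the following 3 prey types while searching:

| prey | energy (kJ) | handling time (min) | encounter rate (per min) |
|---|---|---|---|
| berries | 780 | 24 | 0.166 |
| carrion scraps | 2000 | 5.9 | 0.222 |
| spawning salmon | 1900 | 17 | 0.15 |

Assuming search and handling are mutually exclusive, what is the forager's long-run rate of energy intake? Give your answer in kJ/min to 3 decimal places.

97.071 kJ/min

R = (0.166×780 + 0.222×2000 + 0.15×1900) / (1 + 0.166×24 + 0.222×5.9 + 0.15×17) = 858.5/8.844 = 97.07 kJ/min.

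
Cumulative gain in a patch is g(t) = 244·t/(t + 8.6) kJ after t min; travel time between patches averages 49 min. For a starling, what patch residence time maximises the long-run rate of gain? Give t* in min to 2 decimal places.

Maximise g(t)/(T+t): set derivative to zero → g'(t)(T+t) = g(t).
g'(t) = 244·8.6/(t + 8.6)². Setting 244·8.6/(t+8.6)² = 244t/[(t+8.6)(49+t)] gives 8.6(49+t) = t(t+8.6), so t² = 8.6×49 = 421.4.
t* = √421.4 = 20.53 min.

20.53 min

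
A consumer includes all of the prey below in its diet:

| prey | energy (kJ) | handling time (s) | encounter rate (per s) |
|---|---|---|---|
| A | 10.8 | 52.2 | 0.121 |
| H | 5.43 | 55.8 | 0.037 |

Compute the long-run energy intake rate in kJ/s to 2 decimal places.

R = Σλ_iE_i / (1 + Σλ_ih_i)
Numerator: 0.121×10.8 + 0.037×5.43 = 1.508
Denominator: 1 + 0.121×52.2 + 0.037×55.8 = 9.381
R = 1.508/9.381 = 0.1607 kJ/s

0.16 kJ/s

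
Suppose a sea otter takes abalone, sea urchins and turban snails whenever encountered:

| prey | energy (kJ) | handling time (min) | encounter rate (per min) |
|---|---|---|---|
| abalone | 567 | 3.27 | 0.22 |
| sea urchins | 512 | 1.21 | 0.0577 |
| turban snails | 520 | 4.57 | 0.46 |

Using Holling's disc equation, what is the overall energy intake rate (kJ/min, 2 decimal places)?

R = Σλ_iE_i / (1 + Σλ_ih_i)
Numerator: 0.22×567 + 0.0577×512 + 0.46×520 = 393.5
Denominator: 1 + 0.22×3.27 + 0.0577×1.21 + 0.46×4.57 = 3.891
R = 393.5/3.891 = 101.1 kJ/min

101.12 kJ/min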